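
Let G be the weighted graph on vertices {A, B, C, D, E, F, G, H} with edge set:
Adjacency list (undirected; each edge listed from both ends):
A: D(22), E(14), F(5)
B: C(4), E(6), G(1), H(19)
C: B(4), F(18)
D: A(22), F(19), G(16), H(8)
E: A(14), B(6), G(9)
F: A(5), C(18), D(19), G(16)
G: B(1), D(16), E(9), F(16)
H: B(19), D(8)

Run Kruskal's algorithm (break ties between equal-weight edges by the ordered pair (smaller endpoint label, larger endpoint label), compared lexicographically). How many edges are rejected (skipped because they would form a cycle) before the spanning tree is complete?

Kruskal's algorithm — process edges by increasing weight (ties by edge label):
B G (1): add — endpoints in different components.
B C (4): add — endpoints in different components.
A F (5): add — endpoints in different components.
B E (6): add — endpoints in different components.
D H (8): add — endpoints in different components.
E G (9): skip — E and G already connected.
A E (14): add — endpoints in different components.
D G (16): add — endpoints in different components.
Edges rejected before the tree was complete: 1.

1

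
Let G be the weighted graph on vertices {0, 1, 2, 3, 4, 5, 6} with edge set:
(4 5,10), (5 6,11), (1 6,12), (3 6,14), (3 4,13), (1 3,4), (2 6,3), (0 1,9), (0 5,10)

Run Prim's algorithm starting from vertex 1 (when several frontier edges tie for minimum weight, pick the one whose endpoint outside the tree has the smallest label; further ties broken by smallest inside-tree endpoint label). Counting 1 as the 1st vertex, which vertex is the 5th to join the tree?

Prim, starting at 1.
Step 1: cheapest edge leaving the tree is 1 3 (4); add 3.
Step 2: cheapest edge leaving the tree is 0 1 (9); add 0.
Step 3: cheapest edge leaving the tree is 0 5 (10); add 5.
Step 4: cheapest edge leaving the tree is 4 5 (10); add 4.
Step 5: cheapest edge leaving the tree is 5 6 (11); add 6.
Step 6: cheapest edge leaving the tree is 2 6 (3); add 2.
Vertex order: 1, 3, 0, 5, 4, 6, 2. The 5th vertex is 4.

4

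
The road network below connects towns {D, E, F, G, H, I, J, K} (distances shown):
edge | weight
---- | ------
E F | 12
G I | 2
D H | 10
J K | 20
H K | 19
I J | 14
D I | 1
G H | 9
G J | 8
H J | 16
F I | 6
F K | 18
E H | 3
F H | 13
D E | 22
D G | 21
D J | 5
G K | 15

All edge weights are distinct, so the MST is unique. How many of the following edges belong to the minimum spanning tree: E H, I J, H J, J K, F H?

Kruskal's algorithm — process edges by increasing weight (ties by edge label):
D I (1): add — endpoints in different components.
G I (2): add — endpoints in different components.
E H (3): add — endpoints in different components.
D J (5): add — endpoints in different components.
F I (6): add — endpoints in different components.
G J (8): skip — G and J already connected.
G H (9): add — endpoints in different components.
D H (10): skip — D and H already connected.
E F (12): skip — E and F already connected.
F H (13): skip — F and H already connected.
I J (14): skip — I and J already connected.
G K (15): add — endpoints in different components.
MST edge set: {D I, G I, E H, D J, F I, G H, G K}.
Of the listed edges, {E H} are in the MST → 1.

1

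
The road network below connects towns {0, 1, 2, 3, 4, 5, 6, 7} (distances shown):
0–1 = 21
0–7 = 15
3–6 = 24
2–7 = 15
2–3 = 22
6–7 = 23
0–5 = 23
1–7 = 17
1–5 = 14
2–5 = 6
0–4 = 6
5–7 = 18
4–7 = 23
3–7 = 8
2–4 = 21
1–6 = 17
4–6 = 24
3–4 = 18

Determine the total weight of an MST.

81

Kruskal's algorithm — process edges by increasing weight (ties by edge label):
0–4 (6): add — endpoints in different components.
2–5 (6): add — endpoints in different components.
3–7 (8): add — endpoints in different components.
1–5 (14): add — endpoints in different components.
0–7 (15): add — endpoints in different components.
2–7 (15): add — endpoints in different components.
1–6 (17): add — endpoints in different components.
MST edges: 0–4, 2–5, 3–7, 1–5, 0–7, 2–7, 1–6; total weight 6+6+8+14+15+15+17 = 81.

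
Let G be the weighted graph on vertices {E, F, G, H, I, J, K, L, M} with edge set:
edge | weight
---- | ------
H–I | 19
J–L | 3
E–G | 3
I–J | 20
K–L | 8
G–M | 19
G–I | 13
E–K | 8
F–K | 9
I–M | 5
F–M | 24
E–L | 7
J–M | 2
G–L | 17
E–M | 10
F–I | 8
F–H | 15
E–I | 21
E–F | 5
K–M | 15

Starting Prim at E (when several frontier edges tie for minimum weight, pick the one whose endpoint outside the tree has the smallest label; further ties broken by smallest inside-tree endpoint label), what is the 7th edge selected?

Prim, starting at E.
Step 1: cheapest edge leaving the tree is E–G (3); add G.
Step 2: cheapest edge leaving the tree is E–F (5); add F.
Step 3: cheapest edge leaving the tree is E–L (7); add L.
Step 4: cheapest edge leaving the tree is J–L (3); add J.
Step 5: cheapest edge leaving the tree is J–M (2); add M.
Step 6: cheapest edge leaving the tree is I–M (5); add I.
Step 7: cheapest edge leaving the tree is E–K (8); add K.
Step 8: cheapest edge leaving the tree is F–H (15); add H.
The 7th edge added is E–K.

E-K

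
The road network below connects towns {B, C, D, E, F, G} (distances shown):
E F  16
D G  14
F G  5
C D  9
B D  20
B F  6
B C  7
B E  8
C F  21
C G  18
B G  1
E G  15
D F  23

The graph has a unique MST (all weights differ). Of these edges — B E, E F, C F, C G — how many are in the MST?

Kruskal's algorithm — process edges by increasing weight (ties by edge label):
B G (1): add — endpoints in different components.
F G (5): add — endpoints in different components.
B F (6): skip — B and F already connected.
B C (7): add — endpoints in different components.
B E (8): add — endpoints in different components.
C D (9): add — endpoints in different components.
MST edge set: {B G, F G, B C, B E, C D}.
Of the listed edges, {B E} are in the MST → 1.

1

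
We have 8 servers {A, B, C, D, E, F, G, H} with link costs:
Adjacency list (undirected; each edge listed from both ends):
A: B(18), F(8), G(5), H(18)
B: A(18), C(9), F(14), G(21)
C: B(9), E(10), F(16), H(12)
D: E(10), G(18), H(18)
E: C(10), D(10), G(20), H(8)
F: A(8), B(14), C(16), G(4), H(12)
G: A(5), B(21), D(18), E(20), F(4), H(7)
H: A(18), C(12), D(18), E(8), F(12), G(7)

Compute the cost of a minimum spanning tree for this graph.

Prim, starting at C.
Step 1: cheapest edge leaving the tree is B—C (9); add B.
Step 2: cheapest edge leaving the tree is C—E (10); add E.
Step 3: cheapest edge leaving the tree is E—H (8); add H.
Step 4: cheapest edge leaving the tree is G—H (7); add G.
Step 5: cheapest edge leaving the tree is F—G (4); add F.
Step 6: cheapest edge leaving the tree is A—G (5); add A.
Step 7: cheapest edge leaving the tree is D—E (10); add D.
MST edges: B—C, C—E, E—H, G—H, F—G, A—G, D—E; total weight 9+10+8+7+4+5+10 = 53.

53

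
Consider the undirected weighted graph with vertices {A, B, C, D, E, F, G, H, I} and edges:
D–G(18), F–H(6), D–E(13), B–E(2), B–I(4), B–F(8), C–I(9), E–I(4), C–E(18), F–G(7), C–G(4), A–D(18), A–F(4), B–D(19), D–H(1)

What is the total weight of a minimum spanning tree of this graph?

Sort edges by weight, then run Kruskal:
D–H (1): add — endpoints in different components.
B–E (2): add — endpoints in different components.
A–F (4): add — endpoints in different components.
B–I (4): add — endpoints in different components.
C–G (4): add — endpoints in different components.
E–I (4): skip — E and I already connected.
F–H (6): add — endpoints in different components.
F–G (7): add — endpoints in different components.
B–F (8): add — endpoints in different components.
MST edges: D–H, B–E, A–F, B–I, C–G, F–H, F–G, B–F; total weight 1+2+4+4+4+6+7+8 = 36.

36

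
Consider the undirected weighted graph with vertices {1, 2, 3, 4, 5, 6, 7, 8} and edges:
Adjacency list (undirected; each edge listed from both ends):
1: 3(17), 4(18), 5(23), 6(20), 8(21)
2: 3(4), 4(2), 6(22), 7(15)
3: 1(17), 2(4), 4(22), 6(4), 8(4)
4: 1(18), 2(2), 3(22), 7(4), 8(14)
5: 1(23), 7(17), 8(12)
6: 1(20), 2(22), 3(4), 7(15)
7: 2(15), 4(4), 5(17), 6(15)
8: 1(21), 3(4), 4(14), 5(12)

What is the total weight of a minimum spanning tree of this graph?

Grow the tree from 4 using Prim:
Step 1: cheapest edge leaving the tree is 2—4 (2); add 2.
Step 2: cheapest edge leaving the tree is 2—3 (4); add 3.
Step 3: cheapest edge leaving the tree is 3—6 (4); add 6.
Step 4: cheapest edge leaving the tree is 4—7 (4); add 7.
Step 5: cheapest edge leaving the tree is 3—8 (4); add 8.
Step 6: cheapest edge leaving the tree is 5—8 (12); add 5.
Step 7: cheapest edge leaving the tree is 1—3 (17); add 1.
MST edges: 2—4, 2—3, 3—6, 4—7, 3—8, 5—8, 1—3; total weight 2+4+4+4+4+12+17 = 47.

47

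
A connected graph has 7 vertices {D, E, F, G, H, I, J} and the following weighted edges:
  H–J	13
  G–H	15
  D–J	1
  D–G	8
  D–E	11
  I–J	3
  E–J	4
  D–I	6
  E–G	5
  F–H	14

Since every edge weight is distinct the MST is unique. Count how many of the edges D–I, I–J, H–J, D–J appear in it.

3

Sort edges by weight, then run Kruskal:
D–J (1): add. Components now {D,J} {E} {F} {G} {H} {I}
I–J (3): add. Components now {D,I,J} {E} {F} {G} {H}
E–J (4): add. Components now {D,E,I,J} {F} {G} {H}
E–G (5): add. Components now {D,E,G,I,J} {F} {H}
D–I (6): skip — D and I already connected.
D–G (8): skip — D and G already connected.
D–E (11): skip — D and E already connected.
H–J (13): add. Components now {D,E,G,H,I,J} {F}
F–H (14): add. Components now {D,E,F,G,H,I,J}
MST edge set: {D–J, I–J, E–J, E–G, H–J, F–H}.
Of the listed edges, {I–J, H–J, D–J} are in the MST → 3.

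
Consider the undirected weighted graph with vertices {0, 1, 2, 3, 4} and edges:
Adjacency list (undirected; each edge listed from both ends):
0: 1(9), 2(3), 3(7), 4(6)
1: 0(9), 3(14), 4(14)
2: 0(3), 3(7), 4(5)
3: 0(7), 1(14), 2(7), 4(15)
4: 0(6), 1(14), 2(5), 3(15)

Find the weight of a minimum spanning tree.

24

Kruskal: consider edges lightest-first.
0 2 (3): add — endpoints in different components.
2 4 (5): add — endpoints in different components.
0 4 (6): skip — 0 and 4 already connected.
0 3 (7): add — endpoints in different components.
2 3 (7): skip — 2 and 3 already connected.
0 1 (9): add — endpoints in different components.
MST edges: 0 2, 2 4, 0 3, 0 1; total weight 3+5+7+9 = 24.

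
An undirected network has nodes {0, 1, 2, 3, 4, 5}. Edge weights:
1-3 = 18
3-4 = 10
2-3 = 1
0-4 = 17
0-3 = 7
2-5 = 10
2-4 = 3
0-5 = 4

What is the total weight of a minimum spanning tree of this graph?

33

Kruskal's algorithm — process edges by increasing weight (ties by edge label):
2-3 (1): add. Components now {0} {1} {2,3} {4} {5}
2-4 (3): add. Components now {0} {1} {2,3,4} {5}
0-5 (4): add. Components now {0,5} {1} {2,3,4}
0-3 (7): add. Components now {0,2,3,4,5} {1}
2-5 (10): skip — 2 and 5 already connected.
3-4 (10): skip — 3 and 4 already connected.
0-4 (17): skip — 0 and 4 already connected.
1-3 (18): add. Components now {0,1,2,3,4,5}
MST edges: 2-3, 2-4, 0-5, 0-3, 1-3; total weight 1+3+4+7+18 = 33.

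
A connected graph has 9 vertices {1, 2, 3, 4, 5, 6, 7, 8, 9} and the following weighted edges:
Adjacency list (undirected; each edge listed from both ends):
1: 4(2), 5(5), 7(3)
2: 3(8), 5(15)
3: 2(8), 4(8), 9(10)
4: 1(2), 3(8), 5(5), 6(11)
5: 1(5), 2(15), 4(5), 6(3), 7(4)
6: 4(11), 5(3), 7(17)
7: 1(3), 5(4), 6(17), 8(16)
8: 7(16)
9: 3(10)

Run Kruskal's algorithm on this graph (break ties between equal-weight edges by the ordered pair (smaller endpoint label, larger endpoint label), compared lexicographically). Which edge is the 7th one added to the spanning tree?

Kruskal: consider edges lightest-first.
1—4 (2): add — endpoints in different components.
1—7 (3): add — endpoints in different components.
5—6 (3): add — endpoints in different components.
5—7 (4): add — endpoints in different components.
1—5 (5): skip — 1 and 5 already connected.
4—5 (5): skip — 4 and 5 already connected.
2—3 (8): add — endpoints in different components.
3—4 (8): add — endpoints in different components.
3—9 (10): add — endpoints in different components.
4—6 (11): skip — 4 and 6 already connected.
2—5 (15): skip — 2 and 5 already connected.
7—8 (16): add — endpoints in different components.
The 7th edge added is 3—9.

3-9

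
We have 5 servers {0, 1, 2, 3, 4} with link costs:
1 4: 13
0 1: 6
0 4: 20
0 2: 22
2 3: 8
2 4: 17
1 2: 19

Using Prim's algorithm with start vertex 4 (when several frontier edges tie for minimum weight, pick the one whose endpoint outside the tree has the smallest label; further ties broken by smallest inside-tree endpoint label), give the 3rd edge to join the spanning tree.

Prim's algorithm from 4:
Step 1: cheapest edge leaving the tree is 1 4 (13); add 1.
Step 2: cheapest edge leaving the tree is 0 1 (6); add 0.
Step 3: cheapest edge leaving the tree is 2 4 (17); add 2.
Step 4: cheapest edge leaving the tree is 2 3 (8); add 3.
The 3rd edge added is 2 4.

2-4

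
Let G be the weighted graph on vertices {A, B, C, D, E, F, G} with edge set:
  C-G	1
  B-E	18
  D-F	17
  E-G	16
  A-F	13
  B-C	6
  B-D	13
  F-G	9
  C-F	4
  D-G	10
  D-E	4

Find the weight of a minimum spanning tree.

38

Prim's algorithm from C:
Step 1: cheapest edge leaving the tree is C-G (1); add G.
Step 2: cheapest edge leaving the tree is C-F (4); add F.
Step 3: cheapest edge leaving the tree is B-C (6); add B.
Step 4: cheapest edge leaving the tree is D-G (10); add D.
Step 5: cheapest edge leaving the tree is D-E (4); add E.
Step 6: cheapest edge leaving the tree is A-F (13); add A.
MST edges: C-G, C-F, B-C, D-G, D-E, A-F; total weight 1+4+6+10+4+13 = 38.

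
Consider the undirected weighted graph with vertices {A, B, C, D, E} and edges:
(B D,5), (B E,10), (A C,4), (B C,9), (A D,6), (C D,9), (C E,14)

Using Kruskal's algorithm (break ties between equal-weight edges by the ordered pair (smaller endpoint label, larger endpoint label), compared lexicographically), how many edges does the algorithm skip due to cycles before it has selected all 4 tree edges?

Kruskal's algorithm — process edges by increasing weight (ties by edge label):
A C (4): add. Components now {A,C} {B} {D} {E}
B D (5): add. Components now {A,C} {B,D} {E}
A D (6): add. Components now {A,B,C,D} {E}
B C (9): skip — B and C already connected.
C D (9): skip — C and D already connected.
B E (10): add. Components now {A,B,C,D,E}
Edges rejected before the tree was complete: 2.

2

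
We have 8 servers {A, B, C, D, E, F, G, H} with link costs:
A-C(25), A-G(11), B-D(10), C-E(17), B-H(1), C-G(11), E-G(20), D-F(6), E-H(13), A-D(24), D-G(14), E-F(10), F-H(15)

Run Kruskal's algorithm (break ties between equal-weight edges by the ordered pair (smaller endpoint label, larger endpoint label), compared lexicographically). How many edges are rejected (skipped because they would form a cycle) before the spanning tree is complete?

Kruskal's algorithm — process edges by increasing weight (ties by edge label):
B-H (1): add — endpoints in different components.
D-F (6): add — endpoints in different components.
B-D (10): add — endpoints in different components.
E-F (10): add — endpoints in different components.
A-G (11): add — endpoints in different components.
C-G (11): add — endpoints in different components.
E-H (13): skip — E and H already connected.
D-G (14): add — endpoints in different components.
Edges rejected before the tree was complete: 1.

1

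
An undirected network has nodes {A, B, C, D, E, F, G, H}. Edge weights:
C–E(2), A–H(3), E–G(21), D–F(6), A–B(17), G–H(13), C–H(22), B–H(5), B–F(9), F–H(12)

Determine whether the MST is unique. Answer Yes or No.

Kruskal's algorithm — process edges by increasing weight (ties by edge label):
C–E (2): add — endpoints in different components.
A–H (3): add — endpoints in different components.
B–H (5): add — endpoints in different components.
D–F (6): add — endpoints in different components.
B–F (9): add — endpoints in different components.
F–H (12): skip — F and H already connected.
G–H (13): add — endpoints in different components.
A–B (17): skip — A and B already connected.
E–G (21): add — endpoints in different components.
Every non-tree edge has weight strictly greater than the heaviest edge on the tree path between its endpoints, so the MST is unique.

Yes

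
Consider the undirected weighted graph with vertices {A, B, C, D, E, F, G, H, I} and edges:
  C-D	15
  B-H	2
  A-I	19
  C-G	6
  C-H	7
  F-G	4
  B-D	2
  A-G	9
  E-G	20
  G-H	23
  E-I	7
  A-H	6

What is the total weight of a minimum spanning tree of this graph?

Kruskal's algorithm — process edges by increasing weight (ties by edge label):
B-D (2): add — endpoints in different components.
B-H (2): add — endpoints in different components.
F-G (4): add — endpoints in different components.
A-H (6): add — endpoints in different components.
C-G (6): add — endpoints in different components.
C-H (7): add — endpoints in different components.
E-I (7): add — endpoints in different components.
A-G (9): skip — A and G already connected.
C-D (15): skip — C and D already connected.
A-I (19): add — endpoints in different components.
MST edges: B-D, B-H, F-G, A-H, C-G, C-H, E-I, A-I; total weight 2+2+4+6+6+7+7+19 = 53.

53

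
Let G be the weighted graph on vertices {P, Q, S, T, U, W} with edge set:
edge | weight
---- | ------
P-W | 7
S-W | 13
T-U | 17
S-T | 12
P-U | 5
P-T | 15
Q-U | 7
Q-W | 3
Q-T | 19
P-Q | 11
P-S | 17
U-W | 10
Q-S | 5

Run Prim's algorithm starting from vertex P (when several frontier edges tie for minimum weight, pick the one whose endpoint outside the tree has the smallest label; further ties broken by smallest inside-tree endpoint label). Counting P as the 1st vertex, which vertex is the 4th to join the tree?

W

Prim, starting at P.
Step 1: cheapest edge leaving the tree is P-U (5); add U.
Step 2: cheapest edge leaving the tree is Q-U (7); add Q.
Step 3: cheapest edge leaving the tree is Q-W (3); add W.
Step 4: cheapest edge leaving the tree is Q-S (5); add S.
Step 5: cheapest edge leaving the tree is S-T (12); add T.
Vertex order: P, U, Q, W, S, T. The 4th vertex is W.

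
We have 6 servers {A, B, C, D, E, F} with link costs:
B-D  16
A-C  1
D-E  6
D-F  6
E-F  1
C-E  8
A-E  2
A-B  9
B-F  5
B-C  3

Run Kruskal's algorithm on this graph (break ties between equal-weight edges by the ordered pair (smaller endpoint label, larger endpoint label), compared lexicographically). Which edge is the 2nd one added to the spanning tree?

E-F

Kruskal: consider edges lightest-first.
A-C (1): add. Components now {A,C} {B} {D} {E} {F}
E-F (1): add. Components now {A,C} {B} {D} {E,F}
A-E (2): add. Components now {A,C,E,F} {B} {D}
B-C (3): add. Components now {A,B,C,E,F} {D}
B-F (5): skip — B and F already connected.
D-E (6): add. Components now {A,B,C,D,E,F}
The 2nd edge added is E-F.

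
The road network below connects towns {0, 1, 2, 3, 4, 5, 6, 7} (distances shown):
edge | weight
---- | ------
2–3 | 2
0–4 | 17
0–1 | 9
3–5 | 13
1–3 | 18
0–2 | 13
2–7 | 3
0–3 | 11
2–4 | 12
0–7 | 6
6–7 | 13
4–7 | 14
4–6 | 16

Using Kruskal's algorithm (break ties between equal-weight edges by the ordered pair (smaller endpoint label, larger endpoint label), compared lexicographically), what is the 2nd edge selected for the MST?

Kruskal's algorithm — process edges by increasing weight (ties by edge label):
2–3 (2): add — endpoints in different components.
2–7 (3): add — endpoints in different components.
0–7 (6): add — endpoints in different components.
0–1 (9): add — endpoints in different components.
0–3 (11): skip — 0 and 3 already connected.
2–4 (12): add — endpoints in different components.
0–2 (13): skip — 0 and 2 already connected.
3–5 (13): add — endpoints in different components.
6–7 (13): add — endpoints in different components.
The 2nd edge added is 2–7.

2-7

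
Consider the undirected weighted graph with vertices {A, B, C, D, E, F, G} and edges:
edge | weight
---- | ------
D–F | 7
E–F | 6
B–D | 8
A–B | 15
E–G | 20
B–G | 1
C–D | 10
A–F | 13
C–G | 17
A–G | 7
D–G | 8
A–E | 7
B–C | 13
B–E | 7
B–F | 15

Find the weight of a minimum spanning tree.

38

Grow the tree from A using Prim:
Step 1: cheapest edge leaving the tree is A–E (7); add E.
Step 2: cheapest edge leaving the tree is E–F (6); add F.
Step 3: cheapest edge leaving the tree is B–E (7); add B.
Step 4: cheapest edge leaving the tree is B–G (1); add G.
Step 5: cheapest edge leaving the tree is D–F (7); add D.
Step 6: cheapest edge leaving the tree is C–D (10); add C.
MST edges: A–E, E–F, B–E, B–G, D–F, C–D; total weight 7+6+7+1+7+10 = 38.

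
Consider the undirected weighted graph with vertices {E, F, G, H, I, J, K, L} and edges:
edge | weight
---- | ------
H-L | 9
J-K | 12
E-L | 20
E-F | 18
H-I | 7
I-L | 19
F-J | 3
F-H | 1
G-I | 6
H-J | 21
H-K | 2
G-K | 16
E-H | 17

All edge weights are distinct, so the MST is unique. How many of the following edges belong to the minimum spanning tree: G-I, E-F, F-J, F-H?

3

Kruskal: consider edges lightest-first.
F-H (1): add — endpoints in different components.
H-K (2): add — endpoints in different components.
F-J (3): add — endpoints in different components.
G-I (6): add — endpoints in different components.
H-I (7): add — endpoints in different components.
H-L (9): add — endpoints in different components.
J-K (12): skip — J and K already connected.
G-K (16): skip — G and K already connected.
E-H (17): add — endpoints in different components.
MST edge set: {F-H, H-K, F-J, G-I, H-I, H-L, E-H}.
Of the listed edges, {G-I, F-J, F-H} are in the MST → 3.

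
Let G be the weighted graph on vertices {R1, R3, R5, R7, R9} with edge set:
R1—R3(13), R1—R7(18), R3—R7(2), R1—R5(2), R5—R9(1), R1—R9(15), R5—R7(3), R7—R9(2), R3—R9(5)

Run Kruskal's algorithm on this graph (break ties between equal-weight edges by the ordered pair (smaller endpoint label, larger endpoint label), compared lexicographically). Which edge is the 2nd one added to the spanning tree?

Kruskal's algorithm — process edges by increasing weight (ties by edge label):
R5—R9 (1): add — endpoints in different components.
R1—R5 (2): add — endpoints in different components.
R3—R7 (2): add — endpoints in different components.
R7—R9 (2): add — endpoints in different components.
The 2nd edge added is R1—R5.

R1-R5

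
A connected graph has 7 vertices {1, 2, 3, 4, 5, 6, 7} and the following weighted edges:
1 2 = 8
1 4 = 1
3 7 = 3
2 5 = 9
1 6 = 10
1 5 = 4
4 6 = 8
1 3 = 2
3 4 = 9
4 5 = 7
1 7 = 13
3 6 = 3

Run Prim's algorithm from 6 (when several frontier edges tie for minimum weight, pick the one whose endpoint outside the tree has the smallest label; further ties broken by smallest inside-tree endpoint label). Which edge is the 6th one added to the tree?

1-2

Prim's algorithm from 6:
Step 1: cheapest edge leaving the tree is 3 6 (3); add 3.
Step 2: cheapest edge leaving the tree is 1 3 (2); add 1.
Step 3: cheapest edge leaving the tree is 1 4 (1); add 4.
Step 4: cheapest edge leaving the tree is 3 7 (3); add 7.
Step 5: cheapest edge leaving the tree is 1 5 (4); add 5.
Step 6: cheapest edge leaving the tree is 1 2 (8); add 2.
The 6th edge added is 1 2.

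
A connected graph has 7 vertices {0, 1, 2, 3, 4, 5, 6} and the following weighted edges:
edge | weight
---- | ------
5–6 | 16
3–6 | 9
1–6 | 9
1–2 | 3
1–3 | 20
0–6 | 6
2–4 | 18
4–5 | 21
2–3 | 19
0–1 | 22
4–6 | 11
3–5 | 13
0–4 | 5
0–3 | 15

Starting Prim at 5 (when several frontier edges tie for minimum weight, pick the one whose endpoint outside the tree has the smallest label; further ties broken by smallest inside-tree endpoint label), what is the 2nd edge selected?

Prim, starting at 5.
Step 1: cheapest edge leaving the tree is 3–5 (13); add 3.
Step 2: cheapest edge leaving the tree is 3–6 (9); add 6.
Step 3: cheapest edge leaving the tree is 0–6 (6); add 0.
Step 4: cheapest edge leaving the tree is 0–4 (5); add 4.
Step 5: cheapest edge leaving the tree is 1–6 (9); add 1.
Step 6: cheapest edge leaving the tree is 1–2 (3); add 2.
The 2nd edge added is 3–6.

3-6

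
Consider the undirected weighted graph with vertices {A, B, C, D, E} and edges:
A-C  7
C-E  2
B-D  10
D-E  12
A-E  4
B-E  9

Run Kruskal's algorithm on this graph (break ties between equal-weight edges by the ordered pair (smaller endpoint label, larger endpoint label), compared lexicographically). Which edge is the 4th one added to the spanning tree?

Sort edges by weight, then run Kruskal:
C-E (2): add — endpoints in different components.
A-E (4): add — endpoints in different components.
A-C (7): skip — A and C already connected.
B-E (9): add — endpoints in different components.
B-D (10): add — endpoints in different components.
The 4th edge added is B-D.

B-D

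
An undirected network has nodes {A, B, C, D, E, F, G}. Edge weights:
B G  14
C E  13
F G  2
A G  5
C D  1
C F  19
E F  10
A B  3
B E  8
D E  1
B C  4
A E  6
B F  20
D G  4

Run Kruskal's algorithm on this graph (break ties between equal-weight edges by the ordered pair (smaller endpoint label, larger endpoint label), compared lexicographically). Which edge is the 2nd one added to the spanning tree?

Kruskal: consider edges lightest-first.
C D (1): add. Components now {A} {B} {C,D} {E} {F} {G}
D E (1): add. Components now {A} {B} {C,D,E} {F} {G}
F G (2): add. Components now {A} {B} {C,D,E} {F,G}
A B (3): add. Components now {A,B} {C,D,E} {F,G}
B C (4): add. Components now {A,B,C,D,E} {F,G}
D G (4): add. Components now {A,B,C,D,E,F,G}
The 2nd edge added is D E.

D-E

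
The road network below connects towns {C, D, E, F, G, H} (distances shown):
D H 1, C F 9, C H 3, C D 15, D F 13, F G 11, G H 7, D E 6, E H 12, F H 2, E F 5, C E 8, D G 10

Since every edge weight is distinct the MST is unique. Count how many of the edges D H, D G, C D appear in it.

1

Kruskal: consider edges lightest-first.
D H (1): add — endpoints in different components.
F H (2): add — endpoints in different components.
C H (3): add — endpoints in different components.
E F (5): add — endpoints in different components.
D E (6): skip — D and E already connected.
G H (7): add — endpoints in different components.
MST edge set: {D H, F H, C H, E F, G H}.
Of the listed edges, {D H} are in the MST → 1.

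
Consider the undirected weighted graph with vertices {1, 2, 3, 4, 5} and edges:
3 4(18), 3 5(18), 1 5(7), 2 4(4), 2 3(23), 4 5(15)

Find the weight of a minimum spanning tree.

44

Kruskal's algorithm — process edges by increasing weight (ties by edge label):
2 4 (4): add. Components now {1} {2,4} {3} {5}
1 5 (7): add. Components now {1,5} {2,4} {3}
4 5 (15): add. Components now {1,2,4,5} {3}
3 4 (18): add. Components now {1,2,3,4,5}
MST edges: 2 4, 1 5, 4 5, 3 4; total weight 4+7+15+18 = 44.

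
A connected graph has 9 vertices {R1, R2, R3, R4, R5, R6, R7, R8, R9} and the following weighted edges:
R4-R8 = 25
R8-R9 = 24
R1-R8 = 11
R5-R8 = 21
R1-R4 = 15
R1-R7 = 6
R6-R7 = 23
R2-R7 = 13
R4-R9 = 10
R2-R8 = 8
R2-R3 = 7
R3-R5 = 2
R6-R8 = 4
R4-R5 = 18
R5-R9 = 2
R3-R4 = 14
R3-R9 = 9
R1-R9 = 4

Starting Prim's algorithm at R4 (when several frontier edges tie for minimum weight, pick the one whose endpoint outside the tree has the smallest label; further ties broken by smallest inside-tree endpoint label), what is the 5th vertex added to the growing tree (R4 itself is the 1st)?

Grow the tree from R4 using Prim:
Step 1: cheapest edge leaving the tree is R4-R9 (10); add R9.
Step 2: cheapest edge leaving the tree is R5-R9 (2); add R5.
Step 3: cheapest edge leaving the tree is R3-R5 (2); add R3.
Step 4: cheapest edge leaving the tree is R1-R9 (4); add R1.
Step 5: cheapest edge leaving the tree is R1-R7 (6); add R7.
Step 6: cheapest edge leaving the tree is R2-R3 (7); add R2.
Step 7: cheapest edge leaving the tree is R2-R8 (8); add R8.
Step 8: cheapest edge leaving the tree is R6-R8 (4); add R6.
Vertex order: R4, R9, R5, R3, R1, R7, R2, R8, R6. The 5th vertex is R1.

R1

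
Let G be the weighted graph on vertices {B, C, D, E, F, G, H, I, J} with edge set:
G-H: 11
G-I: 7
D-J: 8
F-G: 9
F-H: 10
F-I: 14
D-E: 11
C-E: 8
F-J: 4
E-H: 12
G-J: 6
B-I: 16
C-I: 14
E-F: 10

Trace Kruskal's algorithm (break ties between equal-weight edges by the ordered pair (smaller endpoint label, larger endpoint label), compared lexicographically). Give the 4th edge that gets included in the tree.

C-E

Kruskal: consider edges lightest-first.
F-J (4): add — endpoints in different components.
G-J (6): add — endpoints in different components.
G-I (7): add — endpoints in different components.
C-E (8): add — endpoints in different components.
D-J (8): add — endpoints in different components.
F-G (9): skip — F and G already connected.
E-F (10): add — endpoints in different components.
F-H (10): add — endpoints in different components.
D-E (11): skip — D and E already connected.
G-H (11): skip — G and H already connected.
E-H (12): skip — E and H already connected.
C-I (14): skip — C and I already connected.
F-I (14): skip — F and I already connected.
B-I (16): add — endpoints in different components.
The 4th edge added is C-E.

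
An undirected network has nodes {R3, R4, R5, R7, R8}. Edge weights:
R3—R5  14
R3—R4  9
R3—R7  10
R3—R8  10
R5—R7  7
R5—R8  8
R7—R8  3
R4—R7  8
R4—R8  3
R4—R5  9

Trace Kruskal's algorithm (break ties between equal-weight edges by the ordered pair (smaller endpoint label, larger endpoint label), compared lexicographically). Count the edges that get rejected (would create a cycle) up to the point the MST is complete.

2

Kruskal's algorithm — process edges by increasing weight (ties by edge label):
R4—R8 (3): add. Components now {R5} {R4,R8} {R7} {R3}
R7—R8 (3): add. Components now {R5} {R4,R7,R8} {R3}
R5—R7 (7): add. Components now {R4,R5,R7,R8} {R3}
R4—R7 (8): skip — R4 and R7 already connected.
R5—R8 (8): skip — R5 and R8 already connected.
R3—R4 (9): add. Components now {R3,R4,R5,R7,R8}
Edges rejected before the tree was complete: 2.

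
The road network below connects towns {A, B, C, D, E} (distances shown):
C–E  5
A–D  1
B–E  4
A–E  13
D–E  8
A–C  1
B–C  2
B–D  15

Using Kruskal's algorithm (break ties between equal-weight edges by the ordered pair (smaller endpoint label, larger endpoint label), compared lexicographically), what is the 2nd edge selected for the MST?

A-D

Sort edges by weight, then run Kruskal:
A–C (1): add. Components now {A,C} {B} {D} {E}
A–D (1): add. Components now {A,C,D} {B} {E}
B–C (2): add. Components now {A,B,C,D} {E}
B–E (4): add. Components now {A,B,C,D,E}
The 2nd edge added is A–D.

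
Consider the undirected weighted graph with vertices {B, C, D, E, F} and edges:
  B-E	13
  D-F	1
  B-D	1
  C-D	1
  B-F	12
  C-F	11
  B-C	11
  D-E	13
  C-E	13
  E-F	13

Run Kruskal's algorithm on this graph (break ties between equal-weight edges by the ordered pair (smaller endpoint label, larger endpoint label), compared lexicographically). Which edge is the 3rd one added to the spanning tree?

Sort edges by weight, then run Kruskal:
B-D (1): add — endpoints in different components.
C-D (1): add — endpoints in different components.
D-F (1): add — endpoints in different components.
B-C (11): skip — B and C already connected.
C-F (11): skip — C and F already connected.
B-F (12): skip — B and F already connected.
B-E (13): add — endpoints in different components.
The 3rd edge added is D-F.

D-F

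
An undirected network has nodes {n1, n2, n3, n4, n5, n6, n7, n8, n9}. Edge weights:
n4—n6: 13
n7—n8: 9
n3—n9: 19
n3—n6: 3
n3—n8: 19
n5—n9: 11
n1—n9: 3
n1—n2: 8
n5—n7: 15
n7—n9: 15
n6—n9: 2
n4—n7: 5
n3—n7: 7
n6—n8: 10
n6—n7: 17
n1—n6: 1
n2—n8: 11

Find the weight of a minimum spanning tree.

46

Prim's algorithm from n1:
Step 1: cheapest edge leaving the tree is n1—n6 (1); add n6.
Step 2: cheapest edge leaving the tree is n6—n9 (2); add n9.
Step 3: cheapest edge leaving the tree is n3—n6 (3); add n3.
Step 4: cheapest edge leaving the tree is n3—n7 (7); add n7.
Step 5: cheapest edge leaving the tree is n4—n7 (5); add n4.
Step 6: cheapest edge leaving the tree is n1—n2 (8); add n2.
Step 7: cheapest edge leaving the tree is n7—n8 (9); add n8.
Step 8: cheapest edge leaving the tree is n5—n9 (11); add n5.
MST edges: n1—n6, n6—n9, n3—n6, n3—n7, n4—n7, n1—n2, n7—n8, n5—n9; total weight 1+2+3+7+5+8+9+11 = 46.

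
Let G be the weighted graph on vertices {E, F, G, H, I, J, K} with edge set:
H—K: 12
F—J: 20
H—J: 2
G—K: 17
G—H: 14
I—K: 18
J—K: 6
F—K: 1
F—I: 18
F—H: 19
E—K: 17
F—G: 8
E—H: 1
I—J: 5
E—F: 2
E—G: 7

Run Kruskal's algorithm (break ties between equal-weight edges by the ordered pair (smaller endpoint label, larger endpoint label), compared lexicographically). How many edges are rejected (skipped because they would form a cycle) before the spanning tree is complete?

Kruskal: consider edges lightest-first.
E—H (1): add — endpoints in different components.
F—K (1): add — endpoints in different components.
E—F (2): add — endpoints in different components.
H—J (2): add — endpoints in different components.
I—J (5): add — endpoints in different components.
J—K (6): skip — J and K already connected.
E—G (7): add — endpoints in different components.
Edges rejected before the tree was complete: 1.

1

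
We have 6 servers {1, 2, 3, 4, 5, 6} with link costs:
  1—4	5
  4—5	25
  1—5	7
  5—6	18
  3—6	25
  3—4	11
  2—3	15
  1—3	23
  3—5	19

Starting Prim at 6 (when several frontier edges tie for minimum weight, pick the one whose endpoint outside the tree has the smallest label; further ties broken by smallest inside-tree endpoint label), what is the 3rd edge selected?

1-4

Grow the tree from 6 using Prim:
Step 1: cheapest edge leaving the tree is 5—6 (18); add 5.
Step 2: cheapest edge leaving the tree is 1—5 (7); add 1.
Step 3: cheapest edge leaving the tree is 1—4 (5); add 4.
Step 4: cheapest edge leaving the tree is 3—4 (11); add 3.
Step 5: cheapest edge leaving the tree is 2—3 (15); add 2.
The 3rd edge added is 1—4.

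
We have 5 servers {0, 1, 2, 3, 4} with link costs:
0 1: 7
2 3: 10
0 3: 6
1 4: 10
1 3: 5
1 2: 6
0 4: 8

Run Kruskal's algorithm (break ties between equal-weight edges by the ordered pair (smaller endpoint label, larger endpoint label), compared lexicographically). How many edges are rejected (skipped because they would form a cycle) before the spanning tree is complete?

1

Sort edges by weight, then run Kruskal:
1 3 (5): add. Components now {0} {1,3} {2} {4}
0 3 (6): add. Components now {0,1,3} {2} {4}
1 2 (6): add. Components now {0,1,2,3} {4}
0 1 (7): skip — 0 and 1 already connected.
0 4 (8): add. Components now {0,1,2,3,4}
Edges rejected before the tree was complete: 1.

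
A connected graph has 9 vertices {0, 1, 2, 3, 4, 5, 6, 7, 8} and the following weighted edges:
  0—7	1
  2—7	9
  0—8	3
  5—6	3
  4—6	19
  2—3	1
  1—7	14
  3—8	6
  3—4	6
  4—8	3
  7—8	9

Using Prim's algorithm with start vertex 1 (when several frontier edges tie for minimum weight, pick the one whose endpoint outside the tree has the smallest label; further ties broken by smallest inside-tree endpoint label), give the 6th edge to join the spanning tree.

2-3

Prim, starting at 1.
Step 1: cheapest edge leaving the tree is 1—7 (14); add 7.
Step 2: cheapest edge leaving the tree is 0—7 (1); add 0.
Step 3: cheapest edge leaving the tree is 0—8 (3); add 8.
Step 4: cheapest edge leaving the tree is 4—8 (3); add 4.
Step 5: cheapest edge leaving the tree is 3—4 (6); add 3.
Step 6: cheapest edge leaving the tree is 2—3 (1); add 2.
Step 7: cheapest edge leaving the tree is 4—6 (19); add 6.
Step 8: cheapest edge leaving the tree is 5—6 (3); add 5.
The 6th edge added is 2—3.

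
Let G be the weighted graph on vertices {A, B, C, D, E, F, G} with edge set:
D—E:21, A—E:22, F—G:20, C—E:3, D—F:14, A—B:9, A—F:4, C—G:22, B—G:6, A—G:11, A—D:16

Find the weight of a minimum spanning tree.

Kruskal: consider edges lightest-first.
C—E (3): add. Components now {A} {B} {C,E} {D} {F} {G}
A—F (4): add. Components now {A,F} {B} {C,E} {D} {G}
B—G (6): add. Components now {A,F} {B,G} {C,E} {D}
A—B (9): add. Components now {A,B,F,G} {C,E} {D}
A—G (11): skip — A and G already connected.
D—F (14): add. Components now {A,B,D,F,G} {C,E}
A—D (16): skip — A and D already connected.
F—G (20): skip — F and G already connected.
D—E (21): add. Components now {A,B,C,D,E,F,G}
MST edges: C—E, A—F, B—G, A—B, D—F, D—E; total weight 3+4+6+9+14+21 = 57.

57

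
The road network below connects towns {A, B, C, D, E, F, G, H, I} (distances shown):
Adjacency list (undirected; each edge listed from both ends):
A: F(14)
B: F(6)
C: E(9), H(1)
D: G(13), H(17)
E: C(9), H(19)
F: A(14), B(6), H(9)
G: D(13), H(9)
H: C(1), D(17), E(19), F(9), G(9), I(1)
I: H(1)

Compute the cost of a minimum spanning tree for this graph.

Grow the tree from A using Prim:
Step 1: frontier [A—F 14] → take A—F (14); add F.
Step 2: frontier [B—F 6, F—H 9] → take B—F (6); add B.
Step 3: frontier [F—H 9] → take F—H (9); add H.
Step 4: frontier [C—H 1, H—I 1, G—H 9, D—H 17, E—H 19] → take C—H (1); add C.
Step 5: frontier [C—E 9, H—I 1, G—H 9, D—H 17, E—H 19] → take H—I (1); add I.
Step 6: frontier [C—E 9, G—H 9, D—H 17, E—H 19] → take C—E (9); add E.
Step 7: frontier [G—H 9, D—H 17] → take G—H (9); add G.
Step 8: frontier [D—G 13, D—H 17] → take D—G (13); add D.
MST edges: A—F, B—F, F—H, C—H, H—I, C—E, G—H, D—G; total weight 14+6+9+1+1+9+9+13 = 62.

62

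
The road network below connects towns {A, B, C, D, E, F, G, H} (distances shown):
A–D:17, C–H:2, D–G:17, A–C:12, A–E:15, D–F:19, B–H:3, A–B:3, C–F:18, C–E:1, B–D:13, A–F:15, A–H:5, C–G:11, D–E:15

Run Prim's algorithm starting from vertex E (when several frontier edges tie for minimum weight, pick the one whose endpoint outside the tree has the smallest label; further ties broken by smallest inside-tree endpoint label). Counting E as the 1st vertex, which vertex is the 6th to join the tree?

Prim, starting at E.
Step 1: cheapest edge leaving the tree is C–E (1); add C.
Step 2: cheapest edge leaving the tree is C–H (2); add H.
Step 3: cheapest edge leaving the tree is B–H (3); add B.
Step 4: cheapest edge leaving the tree is A–B (3); add A.
Step 5: cheapest edge leaving the tree is C–G (11); add G.
Step 6: cheapest edge leaving the tree is B–D (13); add D.
Step 7: cheapest edge leaving the tree is A–F (15); add F.
Vertex order: E, C, H, B, A, G, D, F. The 6th vertex is G.

G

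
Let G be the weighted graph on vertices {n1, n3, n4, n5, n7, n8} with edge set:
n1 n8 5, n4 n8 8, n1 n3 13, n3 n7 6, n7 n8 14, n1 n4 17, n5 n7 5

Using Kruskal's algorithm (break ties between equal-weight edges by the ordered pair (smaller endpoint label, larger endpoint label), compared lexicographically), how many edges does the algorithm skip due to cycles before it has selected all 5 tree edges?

Sort edges by weight, then run Kruskal:
n1 n8 (5): add — endpoints in different components.
n5 n7 (5): add — endpoints in different components.
n3 n7 (6): add — endpoints in different components.
n4 n8 (8): add — endpoints in different components.
n1 n3 (13): add — endpoints in different components.
Edges rejected before the tree was complete: 0.

0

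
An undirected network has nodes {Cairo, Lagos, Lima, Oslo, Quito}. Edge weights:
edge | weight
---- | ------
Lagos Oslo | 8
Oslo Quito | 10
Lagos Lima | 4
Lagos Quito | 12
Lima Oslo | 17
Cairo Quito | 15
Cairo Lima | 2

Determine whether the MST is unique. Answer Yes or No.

Yes

Kruskal's algorithm — process edges by increasing weight (ties by edge label):
Cairo Lima (2): add — endpoints in different components.
Lagos Lima (4): add — endpoints in different components.
Lagos Oslo (8): add — endpoints in different components.
Oslo Quito (10): add — endpoints in different components.
Every non-tree edge has weight strictly greater than the heaviest edge on the tree path between its endpoints, so the MST is unique.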